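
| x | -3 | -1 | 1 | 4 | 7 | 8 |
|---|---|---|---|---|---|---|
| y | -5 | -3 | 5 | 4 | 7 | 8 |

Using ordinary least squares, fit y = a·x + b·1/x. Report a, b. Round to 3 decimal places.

a = 0.951, b = 3.151

The normal equations are: 140·a + 6·b = 152;  6·a + (62365/28224)·b = 38/3.
(Σx·x = 140, Σx·1/x = 6, Σ1/x·1/x = 62365/28224, Σx·y = 152, Σ1/x·y = 38/3.)
Eliminating b: (62365/28224)·(row 1) − 6·(row 2) gives (275537/1008)·a = (62365/28224)·152 − 6·(38/3) = 916807/3528, so a = 1833614/1928759.
Then b = ((38/3) − 6·(1833614/1928759))/(62365/28224) = 868224/275537.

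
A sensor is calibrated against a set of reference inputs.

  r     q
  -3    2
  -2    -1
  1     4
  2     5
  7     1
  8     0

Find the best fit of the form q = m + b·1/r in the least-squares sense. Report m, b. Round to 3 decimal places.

m = 1.339, b = 3.172

Setting ∂/∂m … = 0 gives: 6·m + (157/168)·b = 11;  (157/168)·m + (46489/28224)·b = 136/21.
(Σ1 = 6, Σ1/r = 157/168, Σ1/r·1/r = 46489/28224, Σq = 11, Σ1/r·q = 136/21.)
Determinant 6·(46489/28224) − (157/168)² = 254285/28224.
m = (11·(46489/28224) − (157/168)·(136/21))/(254285/28224) = 340563/254285; b = (6·(136/21) − (157/168)·11)/(254285/28224) = 806568/254285.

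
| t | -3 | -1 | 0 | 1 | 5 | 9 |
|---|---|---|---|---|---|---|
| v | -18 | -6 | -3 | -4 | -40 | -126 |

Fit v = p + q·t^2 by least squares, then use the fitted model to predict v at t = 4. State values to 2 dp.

With design matrix A, AᵀA = [[6, 117]; [117, 7269]] and Aᵀv = [-197, -11378]ᵀ.
Eliminating q: 7269·(row 1) − 117·(row 2) gives 29925·p = 7269·(-197) − 117·(-11378) = -100767, so p = -33589/9975.
Then q = ((-11378) − 117·(-33589/9975))/7269 = -15073/9975.
At t = 4: v̂ = (-33589/9975)·(1) + (-15073/9975)·(16) = -39251/1425.

v̂ = -27.54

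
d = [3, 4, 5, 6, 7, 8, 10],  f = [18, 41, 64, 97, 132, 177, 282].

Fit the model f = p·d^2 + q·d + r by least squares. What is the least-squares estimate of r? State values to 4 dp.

r = -4.0089

Sums needed: Σd^2·d^2 = 18755, Σd^2·d = 2287, Σd^2 = 299, Σd·d = 299, Σd = 43, Σ1 = 7.
Moment sums: Σd^2·f = 51906, Σd·f = 6280, Σf = 811.
So AᵀA·[p, q, r]ᵀ = Aᵀf: [[18755, 2287, 299]; [2287, 299, 43]; [299, 43, 7]]·[p, q, r]ᵀ = [51906, 6280, 811]ᵀ.
Inverting the 3×3 Gram matrix, [p, q, r]ᵀ = [30211/10164, -11741/10164, -6791/1694]ᵀ.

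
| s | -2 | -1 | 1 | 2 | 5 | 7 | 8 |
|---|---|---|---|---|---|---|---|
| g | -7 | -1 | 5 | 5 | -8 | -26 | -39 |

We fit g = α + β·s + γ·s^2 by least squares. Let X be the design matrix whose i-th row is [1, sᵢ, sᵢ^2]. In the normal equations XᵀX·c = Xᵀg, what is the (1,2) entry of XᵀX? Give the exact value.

20

Row 1 ↔ basis 1, column 2 ↔ basis s, so (XᵀX)_{1,2} = Σᵢ s = (1)·(-2) + (1)·(-1) + (1)·(1) + (1)·(2) + (1)·(5) + (1)·(7) + (1)·(8) = 20.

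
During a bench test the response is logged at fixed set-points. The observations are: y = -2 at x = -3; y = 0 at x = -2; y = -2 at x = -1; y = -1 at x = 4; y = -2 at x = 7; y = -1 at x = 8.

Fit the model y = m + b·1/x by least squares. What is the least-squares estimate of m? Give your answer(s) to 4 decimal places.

m = -1.2862

MᵀM·[m, b]ᵀ = Mᵀy reads: 6·m + (-221/168)·b = -8;  (-221/168)·m + (41197/28224)·b = 337/168.
det = 6·(41197/28224) − (-221/168)² = 198341/28224.
m = ((-8)·(41197/28224) − (-221/168)·(337/168))/(198341/28224) = -19623/15257; b = (6·(337/168) − (-221/168)·(-8))/(198341/28224) = 42672/198341.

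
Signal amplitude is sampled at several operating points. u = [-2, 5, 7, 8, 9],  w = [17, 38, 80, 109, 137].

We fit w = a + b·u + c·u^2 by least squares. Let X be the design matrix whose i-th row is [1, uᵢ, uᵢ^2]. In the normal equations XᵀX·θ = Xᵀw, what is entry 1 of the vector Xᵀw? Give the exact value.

381

Entry 1 ↔ basis 1, so (Xᵀw)_{1} = Σᵢ wᵢ = (1)·(17) + (1)·(38) + (1)·(80) + (1)·(109) + (1)·(137) = 381.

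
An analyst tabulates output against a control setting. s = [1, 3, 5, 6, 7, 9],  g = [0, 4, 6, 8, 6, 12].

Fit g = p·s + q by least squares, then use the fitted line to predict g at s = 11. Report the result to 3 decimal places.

With design matrix M, MᵀM = [[201, 31]; [31, 6]] and Mᵀg = [240, 36]ᵀ.
Determinant 201·6 − 31² = 245.
p = (240·6 − 31·36)/245 = 324/245; q = (201·36 − 31·240)/245 = -204/245.
At s = 11: ĝ = (324/245)·(11) + (-204/245)·(1) = 96/7.

ĝ = 13.714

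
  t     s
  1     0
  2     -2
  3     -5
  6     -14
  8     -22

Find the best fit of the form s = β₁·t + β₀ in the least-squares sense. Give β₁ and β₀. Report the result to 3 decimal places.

β₁ = -3.147, β₀ = 3.988

Setting ∂/∂β₁ … = 0 gives: 114·β₁ + 20·β₀ = -279;  20·β₁ + 5·β₀ = -43.
(Σt·t = 114, Σt = 20, Σ1 = 5, Σt·s = -279, Σs = -43.)
Eliminating β₀: 5·(row 1) − 20·(row 2) gives 170·β₁ = 5·(-279) − 20·(-43) = -535, so β₁ = -107/34.
Then β₀ = ((-43) − 20·(-107/34))/5 = 339/85.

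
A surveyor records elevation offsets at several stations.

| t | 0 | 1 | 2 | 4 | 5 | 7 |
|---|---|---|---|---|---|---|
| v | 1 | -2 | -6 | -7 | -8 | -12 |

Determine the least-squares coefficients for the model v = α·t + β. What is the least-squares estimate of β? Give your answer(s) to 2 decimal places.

β = -0.36

Sums needed: Σt·t = 95, Σt = 19, Σ1 = 6.
Moment sums: Σt·v = -166, Σv = -34.
Δ = 95·6 − 19² = 209.
α = ((-166)·6 − 19·(-34))/209 = -350/209; β = (95·(-34) − 19·(-166))/209 = -4/11.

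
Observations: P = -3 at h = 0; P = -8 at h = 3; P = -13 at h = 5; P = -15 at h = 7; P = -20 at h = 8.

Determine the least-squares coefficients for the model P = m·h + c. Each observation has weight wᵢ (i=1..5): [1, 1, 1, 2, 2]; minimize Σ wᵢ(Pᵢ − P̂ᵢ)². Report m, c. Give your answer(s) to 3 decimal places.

Sums needed: Σwᵢ·h·h = 260, Σwᵢ·h = 38, Σwᵢ·1 = 7.
Right-hand side: Σwᵢ·h·P = -619, Σwᵢ·P = -94.
So AᵀWA·[m, c]ᵀ = AᵀWP: [[260, 38]; [38, 7]]·[m, c]ᵀ = [-619, -94]ᵀ.
det = 260·7 − 38² = 376.
m = ((-619)·7 − 38·(-94))/376 = -761/376; c = (260·(-94) − 38·(-619))/376 = -459/188.

m = -2.024, c = -2.441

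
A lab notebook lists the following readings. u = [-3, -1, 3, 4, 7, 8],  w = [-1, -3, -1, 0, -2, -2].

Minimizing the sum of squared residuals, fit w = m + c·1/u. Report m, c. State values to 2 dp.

m = -1.39, c = 1.36

Setting ∂/∂m … = 0 gives: 6·m + (-27/56)·c = -9;  (-27/56)·m + (37277/28224)·c = 69/28.
(Σ1 = 6, Σ1/u = -27/56, Σ1/u·1/u = 37277/28224, Σw = -9, Σ1/u·w = 69/28.)
Δ = 6·(37277/28224) − (-27/56)² = 72367/9408.
m = ((-9)·(37277/28224) − (-27/56)·(69/28))/(72367/9408) = -100653/72367; c = (6·(69/28) − (-27/56)·(-9))/(72367/9408) = 98280/72367.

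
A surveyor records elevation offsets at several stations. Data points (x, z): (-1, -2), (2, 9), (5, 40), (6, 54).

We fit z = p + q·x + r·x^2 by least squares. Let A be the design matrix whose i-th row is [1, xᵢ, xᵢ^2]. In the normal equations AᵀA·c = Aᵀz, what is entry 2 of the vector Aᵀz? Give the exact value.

Entry 2 ↔ basis x, so (Aᵀz)_{2} = Σᵢ (x)·zᵢ = (-1)·(-2) + (2)·(9) + (5)·(40) + (6)·(54) = 544.

544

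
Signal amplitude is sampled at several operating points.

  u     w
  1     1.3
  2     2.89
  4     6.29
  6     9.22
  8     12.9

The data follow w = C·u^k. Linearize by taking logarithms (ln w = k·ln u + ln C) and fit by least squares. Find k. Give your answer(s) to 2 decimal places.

Let Y = ln w. Fitting Y = k·ln u + ln C by least squares:
Σln u = 5.9506, Σ(ln u)² = 9.9367, Σln w = 7.9412, Σln u·ln w = 12.5827.
Equations: 9.9367·k + 5.9506·ln C = 12.5827;  5.9506·k + 5·ln C = 7.9412.
Δ = 9.9367·5 − (5.9506)² = 14.2736; k = (12.5827·5 − 5.9506·7.9412)/14.2736 = 1.09702, ln C = (9.9367·7.9412 − 5.9506·12.5827)/14.2736 = 0.28264.

k = 1.10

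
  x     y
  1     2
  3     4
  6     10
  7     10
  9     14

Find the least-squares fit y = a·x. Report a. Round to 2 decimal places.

MᵀM·[a]ᵀ = Mᵀy reads: 176·a = 270.
(Σx·x = 176, Σx·y = 270.)
a = 270/176 = 1.53409.

a = 1.53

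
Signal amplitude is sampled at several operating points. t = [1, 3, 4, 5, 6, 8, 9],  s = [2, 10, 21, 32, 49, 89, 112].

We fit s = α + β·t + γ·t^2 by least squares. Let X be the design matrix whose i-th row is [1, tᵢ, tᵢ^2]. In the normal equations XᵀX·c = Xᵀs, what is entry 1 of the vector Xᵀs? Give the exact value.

315

Entry 1 ↔ basis 1, so (Xᵀs)_{1} = Σᵢ sᵢ = (1)·(2) + (1)·(10) + (1)·(21) + (1)·(32) + (1)·(49) + (1)·(89) + (1)·(112) = 315.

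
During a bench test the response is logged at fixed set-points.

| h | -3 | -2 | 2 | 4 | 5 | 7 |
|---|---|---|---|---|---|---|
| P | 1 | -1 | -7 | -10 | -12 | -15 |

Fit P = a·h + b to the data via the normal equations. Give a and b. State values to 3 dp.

a = -1.581, b = -3.907

The normal system AᵀA·[a, b]ᵀ = AᵀP is [[107, 13]; [13, 6]]·[a, b]ᵀ = [-220, -44]ᵀ.
Δ = 107·6 − 13² = 473.
a = ((-220)·6 − 13·(-44))/473 = -68/43; b = (107·(-44) − 13·(-220))/473 = -168/43.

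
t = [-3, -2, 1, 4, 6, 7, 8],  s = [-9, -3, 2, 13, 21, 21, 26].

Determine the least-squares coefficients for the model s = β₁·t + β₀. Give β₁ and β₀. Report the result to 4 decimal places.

The normal system AᵀA·[β₁, β₀]ᵀ = Aᵀs is [[179, 21]; [21, 7]]·[β₁, β₀]ᵀ = [568, 71]ᵀ.
Δ = 179·7 − 21² = 812.
β₁ = (568·7 − 21·71)/812 = 355/116; β₀ = (179·71 − 21·568)/812 = 781/812.

β₁ = 3.0603, β₀ = 0.9618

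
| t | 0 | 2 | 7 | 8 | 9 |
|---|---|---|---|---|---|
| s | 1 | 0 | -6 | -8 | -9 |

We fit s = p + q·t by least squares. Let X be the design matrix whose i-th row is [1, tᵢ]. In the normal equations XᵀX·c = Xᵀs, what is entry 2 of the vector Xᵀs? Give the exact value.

Entry 2 ↔ basis t, so (Xᵀs)_{2} = Σᵢ (t)·sᵢ = (0)·(1) + (2)·(0) + (7)·(-6) + (8)·(-8) + (9)·(-9) = -187.

-187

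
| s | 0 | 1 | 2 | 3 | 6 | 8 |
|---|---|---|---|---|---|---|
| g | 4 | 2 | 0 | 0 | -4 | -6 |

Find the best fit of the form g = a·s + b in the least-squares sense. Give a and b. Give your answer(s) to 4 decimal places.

a = -1.1972, b = 3.3239

Forming MᵀM = [[114, 20]; [20, 6]] and Mᵀg = [-70, -4]ᵀ gives MᵀM·[a, b]ᵀ = Mᵀg.
Δ = 114·6 − 20² = 284.
a = ((-70)·6 − 20·(-4))/284 = -85/71; b = (114·(-4) − 20·(-70))/284 = 236/71.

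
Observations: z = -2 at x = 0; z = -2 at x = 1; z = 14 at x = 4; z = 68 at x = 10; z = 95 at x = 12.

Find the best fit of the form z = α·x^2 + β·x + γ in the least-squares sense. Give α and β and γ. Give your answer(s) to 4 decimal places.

α = 0.5112, β = 2.0182, γ = -2.9832

With design matrix A, AᵀA = [[30993, 2793, 261]; [2793, 261, 27]; [261, 27, 5]] and Aᵀz = [20702, 1874, 173]ᵀ.
Solving the 3×3 system (Gaussian elimination) gives α = 365/714, β = 1441/714, γ = -355/119.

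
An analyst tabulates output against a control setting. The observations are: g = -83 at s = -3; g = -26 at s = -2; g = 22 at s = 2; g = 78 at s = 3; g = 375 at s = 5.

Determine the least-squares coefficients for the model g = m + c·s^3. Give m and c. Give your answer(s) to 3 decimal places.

AᵀA·[m, c]ᵀ = Aᵀg reads: 5·m + 125·c = 366;  125·m + 17211·c = 51606.
(Σ1 = 5, Σs^3 = 125, Σs^3·s^3 = 17211, Σg = 366, Σs^3·g = 51606.)
det = 5·17211 − 125² = 70430.
m = (366·17211 − 125·51606)/70430 = -75762/35215; c = (5·51606 − 125·366)/70430 = 21228/7043.

m = -2.151, c = 3.014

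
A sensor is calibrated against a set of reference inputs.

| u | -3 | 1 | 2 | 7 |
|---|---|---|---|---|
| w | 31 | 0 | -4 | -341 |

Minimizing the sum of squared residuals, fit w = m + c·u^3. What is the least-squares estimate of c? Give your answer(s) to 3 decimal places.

c = -1.003

Entries of MᵀM: Σ1 = 4, Σu^3 = 325, Σu^3·u^3 = 118443.
Moment sums: Σw = -314, Σu^3·w = -117832.
Eliminating c: 118443·(row 1) − 325·(row 2) gives 368147·m = 118443·(-314) − 325·(-117832) = 1104298, so m = 84946/28319.
Then c = ((-117832) − 325·(84946/28319))/118443 = -28406/28319.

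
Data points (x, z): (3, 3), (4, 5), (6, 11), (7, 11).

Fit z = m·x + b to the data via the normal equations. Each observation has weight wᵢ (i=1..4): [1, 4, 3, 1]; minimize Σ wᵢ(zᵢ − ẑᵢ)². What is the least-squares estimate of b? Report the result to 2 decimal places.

From the data, Σwᵢ·x·x = 230, Σwᵢ·x = 44, Σwᵢ·1 = 9.
Right-hand side: Σwᵢ·x·z = 364, Σwᵢ·z = 67.
AᵀWA·[m, b]ᵀ = AᵀWz becomes [[230, 44]; [44, 9]]·[m, b]ᵀ = [364, 67]ᵀ.
Δ = 230·9 − 44² = 134.
m = (364·9 − 44·67)/134 = 164/67; b = (230·67 − 44·364)/134 = -303/67.

b = -4.52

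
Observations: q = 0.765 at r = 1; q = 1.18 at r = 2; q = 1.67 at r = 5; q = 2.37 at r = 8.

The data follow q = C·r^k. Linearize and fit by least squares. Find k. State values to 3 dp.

Let Y = ln q. Fitting Y = k·ln r + ln C by least squares:
Σln r = 4.3820, Σ(ln r)² = 7.3948, Σln q = 1.2733, Σln r·ln q = 2.7344.
Normal system: [[7.3948, 4.3820]; [4.3820, 4]]·[k, ln C]ᵀ = [2.7344, 1.2733]ᵀ.
Solving (det = 10.3771): k = 0.51631, ln C = -0.24728.

k = 0.516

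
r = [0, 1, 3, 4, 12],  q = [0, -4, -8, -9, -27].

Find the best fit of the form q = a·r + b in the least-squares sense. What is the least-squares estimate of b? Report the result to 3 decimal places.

b = -0.889

Normal-equation sums: Σr·r = 170, Σr = 20, Σ1 = 5.
Moment sums: Σr·q = -388, Σq = -48.
MᵀM·[a, b]ᵀ = Mᵀq becomes [[170, 20]; [20, 5]]·[a, b]ᵀ = [-388, -48]ᵀ.
Eliminating b: 5·(row 1) − 20·(row 2) gives 450·a = 5·(-388) − 20·(-48) = -980, so a = -98/45.
Then b = ((-48) − 20·(-98/45))/5 = -8/9.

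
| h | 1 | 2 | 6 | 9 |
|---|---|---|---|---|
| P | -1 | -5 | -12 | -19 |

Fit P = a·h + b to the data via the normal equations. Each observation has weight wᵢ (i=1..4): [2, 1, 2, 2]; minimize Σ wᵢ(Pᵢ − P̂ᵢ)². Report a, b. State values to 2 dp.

a = -2.18, b = 0.71

Compute the Gram sums: Σwᵢ·h·h = 240, Σwᵢ·h = 34, Σwᵢ·1 = 7.
Moment sums: Σwᵢ·h·P = -498, Σwᵢ·P = -69.
So AᵀWA·[a, b]ᵀ = AᵀWP: [[240, 34]; [34, 7]]·[a, b]ᵀ = [-498, -69]ᵀ.
det = 240·7 − 34² = 524.
a = ((-498)·7 − 34·(-69))/524 = -285/131; b = (240·(-69) − 34·(-498))/524 = 93/131.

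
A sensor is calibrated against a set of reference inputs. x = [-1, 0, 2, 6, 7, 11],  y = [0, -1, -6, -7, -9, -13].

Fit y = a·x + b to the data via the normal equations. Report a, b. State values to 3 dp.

a = -1.030, b = -1.710

MᵀM·[a, b]ᵀ = Mᵀy reads: 211·a + 25·b = -260;  25·a + 6·b = -36.
(Σx·x = 211, Σx = 25, Σ1 = 6, Σx·y = -260, Σy = -36.)
det = 211·6 − 25² = 641.
a = ((-260)·6 − 25·(-36))/641 = -660/641; b = (211·(-36) − 25·(-260))/641 = -1096/641.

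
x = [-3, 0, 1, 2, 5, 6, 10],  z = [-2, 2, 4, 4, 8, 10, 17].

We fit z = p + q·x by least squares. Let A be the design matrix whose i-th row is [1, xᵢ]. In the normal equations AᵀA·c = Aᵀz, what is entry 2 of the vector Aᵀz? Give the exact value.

288

Entry 2 ↔ basis x, so (Aᵀz)_{2} = Σᵢ (x)·zᵢ = (-3)·(-2) + (0)·(2) + (1)·(4) + (2)·(4) + (5)·(8) + (6)·(10) + (10)·(17) = 288.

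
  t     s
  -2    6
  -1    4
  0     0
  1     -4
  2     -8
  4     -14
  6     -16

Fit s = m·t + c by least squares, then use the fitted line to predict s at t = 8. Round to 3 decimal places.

The normal system AᵀA·[m, c]ᵀ = Aᵀs is [[62, 10]; [10, 7]]·[m, c]ᵀ = [-188, -32]ᵀ.
Eliminating c: 7·(row 1) − 10·(row 2) gives 334·m = 7·(-188) − 10·(-32) = -996, so m = -498/167.
Then c = ((-32) − 10·(-498/167))/7 = -52/167.
At t = 8: ŝ = (-498/167)·(8) + (-52/167)·(1) = -4036/167.

ŝ = -24.168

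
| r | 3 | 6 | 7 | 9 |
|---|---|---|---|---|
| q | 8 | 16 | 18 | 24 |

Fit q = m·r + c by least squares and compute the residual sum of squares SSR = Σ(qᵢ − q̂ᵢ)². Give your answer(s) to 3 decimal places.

SSR = 0.320

Compute the Gram sums: Σr·r = 175, Σr = 25, Σ1 = 4.
For Aᵀq: Σr·q = 462, Σq = 66.
So AᵀA·[m, c]ᵀ = Aᵀq: [[175, 25]; [25, 4]]·[m, c]ᵀ = [462, 66]ᵀ.
det = 175·4 − 25² = 75.
m = (462·4 − 25·66)/75 = 66/25; c = (175·66 − 25·462)/75 = 0.
Residuals: 2/25, 4/25, -12/25, 6/25; SSR = 8/25.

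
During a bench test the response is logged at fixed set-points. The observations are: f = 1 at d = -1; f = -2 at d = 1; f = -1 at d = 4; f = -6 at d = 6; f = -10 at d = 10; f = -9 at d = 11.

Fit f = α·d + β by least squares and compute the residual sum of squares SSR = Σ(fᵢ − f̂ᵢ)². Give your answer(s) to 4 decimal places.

Setting ∂/∂α … = 0 gives: 275·α + 31·β = -242;  31·α + 6·β = -27.
Eliminating β: 6·(row 1) − 31·(row 2) gives 689·α = 6·(-242) − 31·(-27) = -615, so α = -615/689.
Then β = ((-27) − 31·(-615/689))/6 = 77/689.
Residuals: -3/689, -840/689, 1694/689, -521/689, -817/689, 487/689; SSR = 6896/689.

SSR = 10.0087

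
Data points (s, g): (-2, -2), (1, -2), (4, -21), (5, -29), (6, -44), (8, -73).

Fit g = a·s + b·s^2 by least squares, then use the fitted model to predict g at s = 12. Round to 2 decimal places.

The normal equations are: 146·a + 910·b = -1075;  910·a + 6290·b = -7327.
(Σs·s = 146, Σs·s^2 = 910, Σs^2·s^2 = 6290, Σs·g = -1075, Σs^2·g = -7327.)
det = 146·6290 − 910² = 90240.
a = ((-1075)·6290 − 910·(-7327))/90240 = -4709/4512; b = (146·(-7327) − 910·(-1075))/90240 = -22873/22560.
At s = 12: ĝ = (-4709/4512)·(12) + (-22873/22560)·(144) = -298021/1880.

ĝ = -158.52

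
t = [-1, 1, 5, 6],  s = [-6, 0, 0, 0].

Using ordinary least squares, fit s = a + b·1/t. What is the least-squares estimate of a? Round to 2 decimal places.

Compute the Gram sums: Σ1 = 4, Σ1/t = 11/30, Σ1/t·1/t = 1861/900.
Right-hand side: Σs = -6, Σ1/t·s = 6.
Determinant 4·(1861/900) − (11/30)² = 2441/300.
a = ((-6)·(1861/900) − (11/30)·6)/(2441/300) = -4382/2441; b = (4·6 − (11/30)·(-6))/(2441/300) = 7860/2441.

a = -1.80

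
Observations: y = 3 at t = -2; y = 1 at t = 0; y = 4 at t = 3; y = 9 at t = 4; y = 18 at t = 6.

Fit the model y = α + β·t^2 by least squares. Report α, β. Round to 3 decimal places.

Sums needed: Σ1 = 5, Σt^2 = 65, Σt^2·t^2 = 1649.
Moment sums: Σy = 35, Σt^2·y = 840.
XᵀX·[α, β]ᵀ = Xᵀy becomes [[5, 65]; [65, 1649]]·[α, β]ᵀ = [35, 840]ᵀ.
Δ = 5·1649 − 65² = 4020.
α = (35·1649 − 65·840)/4020 = 623/804; β = (5·840 − 65·35)/4020 = 385/804.

α = 0.775, β = 0.479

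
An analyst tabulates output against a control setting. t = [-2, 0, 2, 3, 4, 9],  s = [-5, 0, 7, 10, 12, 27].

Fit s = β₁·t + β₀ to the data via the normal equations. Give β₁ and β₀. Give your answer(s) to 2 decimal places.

Sums needed: Σt·t = 114, Σt = 16, Σ1 = 6.
And Σt·s = 345, Σs = 51.
MᵀM·[β₁, β₀]ᵀ = Mᵀs becomes [[114, 16]; [16, 6]]·[β₁, β₀]ᵀ = [345, 51]ᵀ.
Eliminating β₀: 6·(row 1) − 16·(row 2) gives 428·β₁ = 6·345 − 16·51 = 1254, so β₁ = 627/214.
Then β₀ = (51 − 16·(627/214))/6 = 147/214.

β₁ = 2.93, β₀ = 0.69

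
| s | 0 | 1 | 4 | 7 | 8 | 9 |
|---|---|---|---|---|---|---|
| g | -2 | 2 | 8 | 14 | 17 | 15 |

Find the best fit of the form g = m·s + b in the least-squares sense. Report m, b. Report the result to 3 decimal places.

Normal-equation sums: Σs·s = 211, Σs = 29, Σ1 = 6.
Moment sums: Σs·g = 403, Σg = 54.
MᵀM·[m, b]ᵀ = Mᵀg becomes [[211, 29]; [29, 6]]·[m, b]ᵀ = [403, 54]ᵀ.
Eliminating b: 6·(row 1) − 29·(row 2) gives 425·m = 6·403 − 29·54 = 852, so m = 852/425.
Then b = (54 − 29·(852/425))/6 = -293/425.

m = 2.005, b = -0.689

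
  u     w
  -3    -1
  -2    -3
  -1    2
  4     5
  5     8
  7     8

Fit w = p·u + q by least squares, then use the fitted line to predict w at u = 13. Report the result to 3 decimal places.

Forming XᵀX = [[104, 10]; [10, 6]] and Xᵀw = [123, 19]ᵀ gives XᵀX·[p, q]ᵀ = Xᵀw.
det = 104·6 − 10² = 524.
p = (123·6 − 10·19)/524 = 137/131; q = (104·19 − 10·123)/524 = 373/262.
At u = 13: ŵ = (137/131)·(13) + (373/262)·(1) = 3935/262.

ŵ = 15.019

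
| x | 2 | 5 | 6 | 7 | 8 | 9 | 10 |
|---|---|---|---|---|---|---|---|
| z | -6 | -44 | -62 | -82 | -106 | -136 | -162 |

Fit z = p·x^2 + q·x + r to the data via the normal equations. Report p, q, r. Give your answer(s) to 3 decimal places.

p = -1.418, q = -2.626, r = 4.908

Normal-equation sums: Σx^2·x^2 = 24995, Σx^2·x = 2933, Σx^2 = 359, Σx·x = 359, Σx = 47, Σ1 = 7.
And Σx^2·z = -41374, Σx·z = -4870, Σz = -598.
So MᵀM·[p, q, r]ᵀ = Mᵀz: [[24995, 2933, 359]; [2933, 359, 47]; [359, 47, 7]]·[p, q, r]ᵀ = [-41374, -4870, -598]ᵀ.
Inverting the 3×3 Gram matrix, [p, q, r]ᵀ = [-10608/7483, -19652/7483, 36726/7483]ᵀ.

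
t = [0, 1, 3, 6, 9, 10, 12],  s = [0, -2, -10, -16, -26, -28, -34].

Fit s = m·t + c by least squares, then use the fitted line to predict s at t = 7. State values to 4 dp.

From the data, Σt·t = 371, Σt = 41, Σ1 = 7.
Right-hand side: Σt·s = -1050, Σs = -116.
AᵀA·[m, c]ᵀ = Aᵀs becomes [[371, 41]; [41, 7]]·[m, c]ᵀ = [-1050, -116]ᵀ.
Δ = 371·7 − 41² = 916.
m = ((-1050)·7 − 41·(-116))/916 = -1297/458; c = (371·(-116) − 41·(-1050))/916 = 7/458.
At t = 7: ŝ = (-1297/458)·(7) + (7/458)·(1) = -4536/229.

ŝ = -19.8079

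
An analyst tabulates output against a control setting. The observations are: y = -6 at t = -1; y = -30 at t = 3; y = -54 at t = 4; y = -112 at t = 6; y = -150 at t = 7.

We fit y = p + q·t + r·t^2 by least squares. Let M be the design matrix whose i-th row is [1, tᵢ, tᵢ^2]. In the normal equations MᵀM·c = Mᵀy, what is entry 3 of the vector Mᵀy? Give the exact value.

-12522

Entry 3 ↔ basis t^2, so (Mᵀy)_{3} = Σᵢ (t^2)·yᵢ = (1)·(-6) + (9)·(-30) + (16)·(-54) + (36)·(-112) + (49)·(-150) = -12522.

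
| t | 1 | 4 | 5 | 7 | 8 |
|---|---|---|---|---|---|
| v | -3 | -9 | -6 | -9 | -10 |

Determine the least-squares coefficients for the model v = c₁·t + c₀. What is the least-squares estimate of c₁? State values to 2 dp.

c₁ = -0.90

Setting ∂/∂c₁ … = 0 gives: 155·c₁ + 25·c₀ = -212;  25·c₁ + 5·c₀ = -37.
det = 155·5 − 25² = 150.
c₁ = ((-212)·5 − 25·(-37))/150 = -9/10; c₀ = (155·(-37) − 25·(-212))/150 = -29/10.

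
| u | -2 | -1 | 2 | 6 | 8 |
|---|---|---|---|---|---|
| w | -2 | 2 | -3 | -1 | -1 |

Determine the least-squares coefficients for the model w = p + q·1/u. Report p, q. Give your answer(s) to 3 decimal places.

p = -1.344, q = -2.425

Compute the Gram sums: Σ1 = 5, Σ1/u = -17/24, Σ1/u·1/u = 889/576.
For Aᵀw: Σw = -5, Σ1/u·w = -67/24.
AᵀA·[p, q]ᵀ = Aᵀw becomes [[5, -17/24]; [-17/24, 889/576]]·[p, q]ᵀ = [-5, -67/24]ᵀ.
Eliminating q: (889/576)·(row 1) − (-17/24)·(row 2) gives (1039/144)·p = (889/576)·(-5) − (-17/24)·(-67/24) = -349/36, so p = -1396/1039.
Then q = ((-67/24) − (-17/24)·(-1396/1039))/(889/576) = -2520/1039.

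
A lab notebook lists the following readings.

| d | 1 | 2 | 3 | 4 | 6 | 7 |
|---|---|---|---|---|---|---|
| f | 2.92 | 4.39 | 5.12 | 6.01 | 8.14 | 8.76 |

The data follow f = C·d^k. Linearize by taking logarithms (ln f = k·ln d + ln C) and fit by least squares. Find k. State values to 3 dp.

With ln fᵢ as the transformed response and ln dᵢ as the regressor:
AᵀA = [[10.6062, 6.9157]; [6.9157, 6]], rhs = [13.2858, 10.2445]ᵀ  (here Σln d = 6.9157, Σ(ln d)² = 10.6062, Σln f = 10.2445, Σln d·ln f = 13.2858).
Δ = 10.6062·6 − (6.9157)² = 15.8099; k = (13.2858·6 − 6.9157·10.2445)/15.8099 = 0.56083, ln C = (10.6062·10.2445 − 6.9157·13.2858)/15.8099 = 1.06099.

k = 0.561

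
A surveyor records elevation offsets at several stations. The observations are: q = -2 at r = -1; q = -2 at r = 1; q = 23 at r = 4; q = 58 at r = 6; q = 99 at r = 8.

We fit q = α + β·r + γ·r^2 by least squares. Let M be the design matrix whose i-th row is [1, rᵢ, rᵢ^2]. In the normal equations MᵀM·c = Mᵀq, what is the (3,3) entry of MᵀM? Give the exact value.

Row 3 ↔ basis r^2, column 3 ↔ basis r^2, so (MᵀM)_{3,3} = Σᵢ (r^2)·(r^2) = (1)·(1) + (1)·(1) + (16)·(16) + (36)·(36) + (64)·(64) = 5650.

5650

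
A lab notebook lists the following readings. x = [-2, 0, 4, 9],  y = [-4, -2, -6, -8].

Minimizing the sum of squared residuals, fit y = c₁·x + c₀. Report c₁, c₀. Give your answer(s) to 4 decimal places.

c₁ = -0.4664, c₀ = -3.7173

With design matrix M, MᵀM = [[101, 11]; [11, 4]] and Mᵀy = [-88, -20]ᵀ.
det = 101·4 − 11² = 283.
c₁ = ((-88)·4 − 11·(-20))/283 = -132/283; c₀ = (101·(-20) − 11·(-88))/283 = -1052/283.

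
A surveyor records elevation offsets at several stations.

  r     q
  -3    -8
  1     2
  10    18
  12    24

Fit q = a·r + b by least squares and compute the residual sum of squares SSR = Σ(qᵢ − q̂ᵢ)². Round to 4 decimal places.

Normal-equation sums: Σr·r = 254, Σr = 20, Σ1 = 4.
Right-hand side: Σr·q = 494, Σq = 36.
Normal equations: [[254, 20]; [20, 4]]·[a, b]ᵀ = [494, 36]ᵀ.
Determinant 254·4 − 20² = 616.
a = (494·4 − 20·36)/616 = 157/77; b = (254·36 − 20·494)/616 = -92/77.
Residuals: -53/77, 89/77, -92/77, 8/11; SSR = 290/77.

SSR = 3.7662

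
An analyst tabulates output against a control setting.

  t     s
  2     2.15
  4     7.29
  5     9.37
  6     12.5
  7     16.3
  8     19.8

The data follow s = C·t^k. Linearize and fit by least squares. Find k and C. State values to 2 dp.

k = 1.59, C = 0.74

With ln sᵢ as the transformed response and ln tᵢ as the regressor:
Over the data: Σln t = 9.5060, Σ(ln t)² = 16.3136, Σln s = 13.2921, Σln t·ln s = 23.0510.
Normal system: [[16.3136, 9.5060]; [9.5060, 6]]·[k, ln C]ᵀ = [23.0510, 13.2921]ᵀ.
Solving (det = 7.5177): k = 1.58982, ln C = -0.30345, so C = exp(-0.30345) = 0.73827.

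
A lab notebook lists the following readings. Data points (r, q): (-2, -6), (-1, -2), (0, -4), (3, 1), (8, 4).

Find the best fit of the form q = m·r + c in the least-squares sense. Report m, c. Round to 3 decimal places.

m = 0.923, c = -2.877

Normal-equation sums: Σr·r = 78, Σr = 8, Σ1 = 5.
And Σr·q = 49, Σq = -7.
Normal equations: [[78, 8]; [8, 5]]·[m, c]ᵀ = [49, -7]ᵀ.
Eliminating c: 5·(row 1) − 8·(row 2) gives 326·m = 5·49 − 8·(-7) = 301, so m = 301/326.
Then c = ((-7) − 8·(301/326))/5 = -469/163.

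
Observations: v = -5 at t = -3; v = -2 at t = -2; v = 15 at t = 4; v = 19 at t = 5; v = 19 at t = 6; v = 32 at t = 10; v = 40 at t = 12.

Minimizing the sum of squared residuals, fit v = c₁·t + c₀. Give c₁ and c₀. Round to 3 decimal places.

c₁ = 2.922, c₀ = 3.498

Entries of AᵀA: Σt·t = 334, Σt = 32, Σ1 = 7.
For Aᵀv: Σt·v = 1088, Σv = 118.
So AᵀA·[c₁, c₀]ᵀ = Aᵀv: [[334, 32]; [32, 7]]·[c₁, c₀]ᵀ = [1088, 118]ᵀ.
Δ = 334·7 − 32² = 1314.
c₁ = (1088·7 − 32·118)/1314 = 640/219; c₀ = (334·118 − 32·1088)/1314 = 766/219.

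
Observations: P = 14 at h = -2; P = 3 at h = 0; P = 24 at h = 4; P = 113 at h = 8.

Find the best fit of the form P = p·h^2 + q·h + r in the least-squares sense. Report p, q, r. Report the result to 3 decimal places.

p = 2.030, q = -2.366, r = 1.794

Compute the Gram sums: Σh^2·h^2 = 4368, Σh^2·h = 568, Σh^2 = 84, Σh·h = 84, Σh = 10, Σ1 = 4.
For MᵀP: Σh^2·P = 7672, Σh·P = 972, ΣP = 154.
Inverting the 3×3 Gram matrix, [p, q, r]ᵀ = [3231/1592, -1883/796, 357/199]ᵀ.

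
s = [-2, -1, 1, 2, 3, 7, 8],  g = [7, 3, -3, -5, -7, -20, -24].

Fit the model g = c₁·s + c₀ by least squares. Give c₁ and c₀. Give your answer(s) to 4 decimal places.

The normal system AᵀA·[c₁, c₀]ᵀ = Aᵀg is [[132, 18]; [18, 7]]·[c₁, c₀]ᵀ = [-383, -49]ᵀ.
Determinant 132·7 − 18² = 600.
c₁ = ((-383)·7 − 18·(-49))/600 = -1799/600; c₀ = (132·(-49) − 18·(-383))/600 = 71/100.

c₁ = -2.9983, c₀ = 0.7100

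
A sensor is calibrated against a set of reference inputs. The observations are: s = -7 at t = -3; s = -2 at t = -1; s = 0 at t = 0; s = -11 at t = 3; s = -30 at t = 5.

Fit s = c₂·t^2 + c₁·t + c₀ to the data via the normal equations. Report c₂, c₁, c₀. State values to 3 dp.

Sums needed: Σt^2·t^2 = 788, Σt^2·t = 124, Σt^2 = 44, Σt·t = 44, Σt = 4, Σ1 = 5.
Right-hand side: Σt^2·s = -914, Σt·s = -160, Σs = -50.
XᵀX·[c₂, c₁, c₀]ᵀ = Xᵀs becomes [[788, 124, 44]; [124, 44, 4]; [44, 4, 5]]·[c₂, c₁, c₀]ᵀ = [-914, -160, -50]ᵀ.
Inverting the 3×3 Gram matrix, [c₂, c₁, c₀]ᵀ = [-201/196, -139/196, -20/49]ᵀ.

c₂ = -1.026, c₁ = -0.709, c₀ = -0.408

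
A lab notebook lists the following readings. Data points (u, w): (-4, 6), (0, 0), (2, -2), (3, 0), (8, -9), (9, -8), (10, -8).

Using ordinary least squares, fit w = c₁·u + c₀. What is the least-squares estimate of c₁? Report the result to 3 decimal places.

c₁ = -1.037

The normal system XᵀX·[c₁, c₀]ᵀ = Xᵀw is [[274, 28]; [28, 7]]·[c₁, c₀]ᵀ = [-252, -21]ᵀ.
Eliminating c₀: 7·(row 1) − 28·(row 2) gives 1134·c₁ = 7·(-252) − 28·(-21) = -1176, so c₁ = -28/27.
Then c₀ = ((-21) − 28·(-28/27))/7 = 31/27.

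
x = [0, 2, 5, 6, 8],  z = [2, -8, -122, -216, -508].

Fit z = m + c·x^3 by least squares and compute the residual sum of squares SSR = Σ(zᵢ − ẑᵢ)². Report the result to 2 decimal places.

Normal-equation sums: Σ1 = 5, Σx^3 = 861, Σx^3·x^3 = 324489.
And Σz = -852, Σx^3·z = -322066.
So AᵀA·[m, c]ᵀ = Aᵀz: [[5, 861]; [861, 324489]]·[m, c]ᵀ = [-852, -322066]ᵀ.
Δ = 5·324489 − 861² = 881124.
m = ((-852)·324489 − 861·(-322066))/881124 = 139033/146854; c = (5·(-322066) − 861·(-852))/881124 = -438379/440562.
Residuals: 154675/146854, -434563/440562, 315856/220281, -296209/146854, 227453/440562; SSR = 1866499/220281.

SSR = 8.47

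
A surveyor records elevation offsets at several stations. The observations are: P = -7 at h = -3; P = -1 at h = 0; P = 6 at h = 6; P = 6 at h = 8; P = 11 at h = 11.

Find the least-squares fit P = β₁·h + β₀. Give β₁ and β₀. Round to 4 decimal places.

Compute the Gram sums: Σh·h = 230, Σh = 22, Σ1 = 5.
Right-hand side: Σh·P = 226, ΣP = 15.
Eliminating β₀: 5·(row 1) − 22·(row 2) gives 666·β₁ = 5·226 − 22·15 = 800, so β₁ = 400/333.
Then β₀ = (15 − 22·(400/333))/5 = -761/333.

β₁ = 1.2012, β₀ = -2.2853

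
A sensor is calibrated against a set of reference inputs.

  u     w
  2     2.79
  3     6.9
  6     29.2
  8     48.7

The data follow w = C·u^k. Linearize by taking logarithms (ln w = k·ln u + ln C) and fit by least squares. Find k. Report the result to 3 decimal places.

k = 2.070

Linearized form: ln w = k·ln u + ln C. From the 4 transformed points,
AᵀA = [[9.2219, 5.6630]; [5.6630, 4]], rhs = [16.9589, 10.2174]ᵀ  (here Σln u = 5.6630, Σ(ln u)² = 9.2219, Σln w = 10.2174, Σln u·ln w = 16.9589).
Solving (det = 4.8184): k = 2.07017, ln C = -0.37648.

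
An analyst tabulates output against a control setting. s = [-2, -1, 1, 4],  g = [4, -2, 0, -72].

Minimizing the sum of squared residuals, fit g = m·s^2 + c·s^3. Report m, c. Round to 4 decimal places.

m = -0.8665, c = -0.9078

The normal system XᵀX·[m, c]ᵀ = Xᵀg is [[274, 992]; [992, 4162]]·[m, c]ᵀ = [-1138, -4638]ᵀ.
Eliminating c: 4162·(row 1) − 992·(row 2) gives 156324·m = 4162·(-1138) − 992·(-4638) = -135460, so m = -33865/39081.
Then c = ((-4638) − 992·(-33865/39081))/4162 = -35479/39081.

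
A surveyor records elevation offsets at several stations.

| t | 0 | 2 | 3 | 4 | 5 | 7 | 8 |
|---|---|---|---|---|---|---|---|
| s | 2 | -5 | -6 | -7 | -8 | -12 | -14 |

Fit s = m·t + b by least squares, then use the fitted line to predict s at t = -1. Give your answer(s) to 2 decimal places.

Compute the Gram sums: Σt·t = 167, Σt = 29, Σ1 = 7.
For Mᵀs: Σt·s = -292, Σs = -50.
Normal equations: [[167, 29]; [29, 7]]·[m, b]ᵀ = [-292, -50]ᵀ.
Determinant 167·7 − 29² = 328.
m = ((-292)·7 − 29·(-50))/328 = -297/164; b = (167·(-50) − 29·(-292))/328 = 59/164.
At t = -1: ŝ = (-297/164)·(-1) + (59/164)·(1) = 89/41.

ŝ = 2.17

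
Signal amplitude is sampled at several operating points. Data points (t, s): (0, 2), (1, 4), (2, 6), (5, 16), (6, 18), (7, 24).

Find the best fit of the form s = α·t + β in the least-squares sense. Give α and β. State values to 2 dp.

α = 3.06, β = 0.96

AᵀA·[α, β]ᵀ = Aᵀs reads: 115·α + 21·β = 372;  21·α + 6·β = 70.
(Σt·t = 115, Σt = 21, Σ1 = 6, Σt·s = 372, Σs = 70.)
Δ = 115·6 − 21² = 249.
α = (372·6 − 21·70)/249 = 254/83; β = (115·70 − 21·372)/249 = 238/249.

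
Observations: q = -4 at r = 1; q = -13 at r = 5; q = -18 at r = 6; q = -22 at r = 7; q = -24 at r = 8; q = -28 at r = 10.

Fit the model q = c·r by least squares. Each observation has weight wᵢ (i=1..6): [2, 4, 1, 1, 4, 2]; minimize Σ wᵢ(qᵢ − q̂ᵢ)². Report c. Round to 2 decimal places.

c = -2.89

Setting ∂/∂c … = 0 gives: 643·c = -1858.
c = (-1858)/643 = -2.88958.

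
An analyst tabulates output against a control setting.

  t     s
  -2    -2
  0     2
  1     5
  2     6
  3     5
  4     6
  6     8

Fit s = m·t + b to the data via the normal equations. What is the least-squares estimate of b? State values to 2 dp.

Setting ∂/∂m … = 0 gives: 70·m + 14·b = 108;  14·m + 7·b = 30.
Eliminating b: 7·(row 1) − 14·(row 2) gives 294·m = 7·108 − 14·30 = 336, so m = 8/7.
Then b = (30 − 14·(8/7))/7 = 2.

b = 2.00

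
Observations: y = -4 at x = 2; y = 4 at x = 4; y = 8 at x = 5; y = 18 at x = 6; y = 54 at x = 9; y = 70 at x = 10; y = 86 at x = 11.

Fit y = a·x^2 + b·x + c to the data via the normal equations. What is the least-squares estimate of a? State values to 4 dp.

a = 0.9253

With design matrix A, AᵀA = [[33395, 3473, 383]; [3473, 383, 47]; [383, 47, 7]] and Aᵀy = [22676, 2288, 236]ᵀ.
Row-reducing yields a = 14142/15283, b = -29624/15283, c = -59610/15283.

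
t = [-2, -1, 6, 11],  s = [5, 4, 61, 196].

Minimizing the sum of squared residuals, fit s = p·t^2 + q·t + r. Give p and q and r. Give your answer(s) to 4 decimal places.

Sums needed: Σt^2·t^2 = 15954, Σt^2·t = 1538, Σt^2 = 162, Σt·t = 162, Σt = 14, Σ1 = 4.
Right-hand side: Σt^2·s = 25936, Σt·s = 2508, Σs = 266.
So XᵀX·[p, q, r]ᵀ = Xᵀs: [[15954, 1538, 162]; [1538, 162, 14]; [162, 14, 4]]·[p, q, r]ᵀ = [25936, 2508, 266]ᵀ.
Inverting the 3×3 Gram matrix, [p, q, r]ᵀ = [22769/14821, 11186/14821, 24301/14821]ᵀ.

p = 1.5363, q = 0.7547, r = 1.6396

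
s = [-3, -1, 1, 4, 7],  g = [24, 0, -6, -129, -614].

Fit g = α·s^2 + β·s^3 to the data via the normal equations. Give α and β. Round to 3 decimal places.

α = -1.947, β = -1.513

From the data, Σs^2·s^2 = 2740, Σs^2·s^3 = 17588, Σs^3·s^3 = 122476.
For Mᵀg: Σs^2·g = -31940, Σs^3·g = -219512.
Normal equations: [[2740, 17588]; [17588, 122476]]·[α, β]ᵀ = [-31940, -219512]ᵀ.
Determinant 2740·122476 − 17588² = 26246496.
α = ((-31940)·122476 − 17588·(-219512))/26246496 = -3194149/1640406; β = (2740·(-219512) − 17588·(-31940))/26246496 = -2481385/1640406.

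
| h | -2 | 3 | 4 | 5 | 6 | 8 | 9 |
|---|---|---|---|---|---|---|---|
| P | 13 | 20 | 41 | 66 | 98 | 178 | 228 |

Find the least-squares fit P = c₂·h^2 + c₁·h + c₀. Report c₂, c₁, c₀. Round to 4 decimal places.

The normal equations are: 12931·c₂ + 1665·c₁ + 235·c₀ = 35926;  1665·c₂ + 235·c₁ + 33·c₀ = 4592;  235·c₂ + 33·c₁ + 7·c₀ = 644.
(Σh^2·h^2 = 12931, Σh^2·h = 1665, Σh^2 = 235, Σh·h = 235, Σh = 33, Σ1 = 7, Σh^2·P = 35926, Σh·P = 4592, ΣP = 644.)
Row-reducing yields c₂ = 235717/78792, c₁ = -36627/26264, c₀ = -10463/5628.

c₂ = 2.9916, c₁ = -1.3946, c₀ = -1.8591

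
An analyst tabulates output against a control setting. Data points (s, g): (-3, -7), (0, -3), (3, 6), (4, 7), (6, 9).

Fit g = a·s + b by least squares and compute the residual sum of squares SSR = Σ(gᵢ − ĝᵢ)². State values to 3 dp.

SSR = 7.020

Compute the Gram sums: Σs·s = 70, Σs = 10, Σ1 = 5.
For Mᵀg: Σs·g = 121, Σg = 12.
So MᵀM·[a, b]ᵀ = Mᵀg: [[70, 10]; [10, 5]]·[a, b]ᵀ = [121, 12]ᵀ.
Δ = 70·5 − 10² = 250.
a = (121·5 − 10·12)/250 = 97/50; b = (70·12 − 10·121)/250 = -37/25.
Residuals: 3/10, -38/25, 83/50, 18/25, -29/25; SSR = 351/50.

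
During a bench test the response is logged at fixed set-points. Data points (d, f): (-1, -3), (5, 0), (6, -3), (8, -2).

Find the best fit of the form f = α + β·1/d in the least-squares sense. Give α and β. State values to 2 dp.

Forming AᵀA = [[4, -61/120]; [-61/120, 15601/14400]] and Aᵀf = [-8, 9/4]ᵀ gives AᵀA·[α, β]ᵀ = Aᵀf.
Determinant 4·(15601/14400) − (-61/120)² = 19561/4800.
α = ((-8)·(15601/14400) − (-61/120)·(9/4))/(19561/4800) = -108338/58683; β = (4·(9/4) − (-61/120)·(-8))/(19561/4800) = 23680/19561.

α = -1.85, β = 1.21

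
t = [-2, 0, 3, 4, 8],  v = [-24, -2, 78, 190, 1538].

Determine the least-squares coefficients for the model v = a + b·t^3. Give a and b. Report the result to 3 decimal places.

From the data, Σ1 = 5, Σt^3 = 595, Σt^3·t^3 = 267033.
And Σv = 1780, Σt^3·v = 801914.
Eliminating b: 267033·(row 1) − 595·(row 2) gives 981140·a = 267033·1780 − 595·801914 = -1820090, so a = -182009/98114.
Then b = (801914 − 595·(-182009/98114))/267033 = 295047/98114.

a = -1.855, b = 3.007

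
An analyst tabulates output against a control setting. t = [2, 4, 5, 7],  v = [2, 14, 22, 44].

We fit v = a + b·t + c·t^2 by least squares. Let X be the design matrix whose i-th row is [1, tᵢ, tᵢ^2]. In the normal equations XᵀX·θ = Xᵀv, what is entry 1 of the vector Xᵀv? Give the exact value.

Entry 1 ↔ basis 1, so (Xᵀv)_{1} = Σᵢ vᵢ = (1)·(2) + (1)·(14) + (1)·(22) + (1)·(44) = 82.

82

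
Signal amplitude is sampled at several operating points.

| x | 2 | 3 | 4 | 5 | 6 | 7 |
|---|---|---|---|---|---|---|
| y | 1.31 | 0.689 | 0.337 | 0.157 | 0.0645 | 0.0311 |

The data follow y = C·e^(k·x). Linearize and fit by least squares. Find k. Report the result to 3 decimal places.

k = -0.759

With ln yᵢ as the transformed response and xᵢ as the regressor:
Σx = 27.0000, Σ(x)² = 139.0000, Σln y = -9.2533, Σx·ln y = -54.9261.
Equations: 139.0000·k + 27.0000·ln C = -54.9261;  27.0000·k + 6·ln C = -9.2533.
Slope k = (n·Σx·ln y − Σx·Σln y)/(n·Σ(x)² − (Σx)²) = (6·-54.9261 − 27.0000·-9.2533)/105.0000 = -0.75921; ln C = (Σln y − k·Σx)/n = 1.87424.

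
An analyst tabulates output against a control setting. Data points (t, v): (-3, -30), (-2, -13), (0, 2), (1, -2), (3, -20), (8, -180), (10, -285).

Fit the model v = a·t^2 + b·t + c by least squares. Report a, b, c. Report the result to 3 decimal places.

MᵀM·[a, b, c]ᵀ = Mᵀv reads: 14275·a + 1505·b + 187·c = -40524;  1505·a + 187·b + 17·c = -4236;  187·a + 17·b + 7·c = -528.
(Σt^2·t^2 = 14275, Σt^2·t = 1505, Σt^2 = 187, Σt·t = 187, Σt = 17, Σ1 = 7, Σt^2·v = -40524, Σt·v = -4236, Σv = -528.)
Inverting the 3×3 Gram matrix, [a, b, c]ᵀ = [-4531/1506, 2149/1506, 1114/753]ᵀ.

a = -3.009, b = 1.427, c = 1.479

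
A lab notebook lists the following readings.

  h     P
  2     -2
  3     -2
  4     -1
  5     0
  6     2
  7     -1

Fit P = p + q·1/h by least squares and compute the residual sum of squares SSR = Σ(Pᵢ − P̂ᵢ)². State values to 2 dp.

Forming MᵀM = [[6, 223/140]; [223/140, 90281/176400]] and MᵀP = [-4, -145/84]ᵀ gives MᵀM·[p, q]ᵀ = MᵀP.
Determinant 6·(90281/176400) − (223/140)² = 1255/2352.
p = ((-4)·(90281/176400) − (223/140)·(-145/84))/(1255/2352) = 123901/94125; q = (6·(-145/84) − (223/140)·(-4))/(1255/2352) = -46872/6275.
Residuals: 39389/94125, -77791/94125, -42256/94125, 3343/18825, 181529/94125, -117586/94125; SSR = 599704/94125.

SSR = 6.37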